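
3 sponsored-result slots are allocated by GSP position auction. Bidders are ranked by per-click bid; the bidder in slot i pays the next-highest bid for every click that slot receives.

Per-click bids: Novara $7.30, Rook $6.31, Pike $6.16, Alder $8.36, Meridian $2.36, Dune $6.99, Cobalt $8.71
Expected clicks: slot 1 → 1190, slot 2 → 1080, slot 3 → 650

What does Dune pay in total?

Dune pays $0.00

Sorting advertisers: $8.71 (Cobalt) > $8.36 (Alder) > $7.30 (Novara) > $6.99 (Dune) > …
Dune ranks below slot 3 → no slot, pays nothing.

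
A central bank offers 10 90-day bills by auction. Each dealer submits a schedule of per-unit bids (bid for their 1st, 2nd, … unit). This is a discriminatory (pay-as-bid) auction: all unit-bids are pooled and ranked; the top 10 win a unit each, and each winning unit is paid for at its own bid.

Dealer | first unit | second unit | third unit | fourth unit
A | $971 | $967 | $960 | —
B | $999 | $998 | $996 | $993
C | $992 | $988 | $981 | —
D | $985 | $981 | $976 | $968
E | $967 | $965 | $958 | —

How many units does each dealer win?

Merging the schedules and taking the best 10: 999 (B-1), 998 (B-2), 996 (B-3), 993 (B-4), 992 (C-1), 988 (C-2), 985 (D-1), 981 (C-3), 981 (D-2), 976 (D-3)
Next rejected bid: $971 (not a price — pay-as-bid).
Allocation: B 4, C 3, D 3.

B 4, C 3, D 3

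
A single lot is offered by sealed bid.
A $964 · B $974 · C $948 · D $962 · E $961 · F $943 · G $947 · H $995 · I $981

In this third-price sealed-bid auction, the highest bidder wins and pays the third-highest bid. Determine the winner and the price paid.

H pays $974

Bids in order: 995 (H) > 981 (I) > 974 (B) > 964 (A) > 962 (D) > 961 (E) > …
H wins; payment is bid #3 in the ranking = $974.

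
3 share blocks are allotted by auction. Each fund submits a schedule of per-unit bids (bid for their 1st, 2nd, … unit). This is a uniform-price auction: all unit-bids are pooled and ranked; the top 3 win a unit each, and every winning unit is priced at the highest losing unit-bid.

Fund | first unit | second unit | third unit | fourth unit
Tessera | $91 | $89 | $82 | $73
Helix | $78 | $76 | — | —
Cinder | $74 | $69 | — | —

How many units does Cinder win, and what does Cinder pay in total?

Cinder: 0 units, pays $0

Merging the schedules and taking the best 3: 91 (Tessera-1), 89 (Tessera-2), 82 (Tessera-3)
The (k+1)-th unit-bid is $78.
Cinder wins 0 unit(s) at $78 each.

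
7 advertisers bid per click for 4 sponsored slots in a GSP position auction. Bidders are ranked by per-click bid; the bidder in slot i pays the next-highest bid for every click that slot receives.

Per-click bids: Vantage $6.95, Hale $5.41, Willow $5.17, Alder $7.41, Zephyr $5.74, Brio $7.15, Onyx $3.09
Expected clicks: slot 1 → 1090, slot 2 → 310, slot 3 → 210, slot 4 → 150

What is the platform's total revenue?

Ranked by bid: $7.41 (Alder) > $7.15 (Brio) > $6.95 (Vantage) > $5.74 (Zephyr) > $5.41 (Hale) > …
Slot 1: Alder pays $7.15 × 1090 = $7793.50
Slot 2: Brio pays $6.95 × 310 = $2154.50
Slot 3: Vantage pays $5.74 × 210 = $1205.40
Slot 4: Zephyr pays $5.41 × 150 = $811.50
Total = $11964.90

Total revenue: $11964.90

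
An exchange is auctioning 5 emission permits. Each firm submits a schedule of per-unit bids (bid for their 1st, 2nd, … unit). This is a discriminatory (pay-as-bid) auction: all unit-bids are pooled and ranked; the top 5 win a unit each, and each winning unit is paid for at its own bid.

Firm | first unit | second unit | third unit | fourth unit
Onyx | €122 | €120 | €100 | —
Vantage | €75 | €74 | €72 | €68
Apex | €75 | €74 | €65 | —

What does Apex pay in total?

Apex pays €75

All unit-bids, highest first — top 5: 122 (Onyx-1), 120 (Onyx-2), 100 (Onyx-3), 75 (Vantage-1), 75 (Apex-1)
Next rejected bid: €74 (not a price — pay-as-bid).
Apex's winning unit-bids: 75 = €75.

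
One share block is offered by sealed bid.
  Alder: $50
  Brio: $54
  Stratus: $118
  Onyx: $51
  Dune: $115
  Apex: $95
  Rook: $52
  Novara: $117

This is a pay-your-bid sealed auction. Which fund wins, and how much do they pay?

Stratus pays $118

Rule: the highest bidder wins and pays their own bid.
Sorting bids: 118 (Stratus) > 117 (Novara) > 115 (Dune) > 95 (Apex) > 54 (Brio) > 52 (Rook) > …
Stratus is highest → pays own bid, $118.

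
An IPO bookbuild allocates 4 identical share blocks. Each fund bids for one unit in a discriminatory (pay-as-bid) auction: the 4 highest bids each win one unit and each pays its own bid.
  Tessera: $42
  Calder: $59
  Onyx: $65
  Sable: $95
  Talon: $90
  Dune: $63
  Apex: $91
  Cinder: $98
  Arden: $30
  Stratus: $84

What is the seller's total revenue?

Ordering the bids: 98 (Cinder), 95 (Sable), 91 (Apex), 90 (Talon), 84 (Stratus), 65 (Onyx), …
The 4 highest are Cinder, Sable, Apex, Talon.
Total revenue = 98 + 95 + 91 + 90 = $374.

Total revenue: $374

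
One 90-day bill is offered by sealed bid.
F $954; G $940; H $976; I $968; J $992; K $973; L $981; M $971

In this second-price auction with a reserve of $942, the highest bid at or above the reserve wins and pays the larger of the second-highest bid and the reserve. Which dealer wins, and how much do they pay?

Second-price auction with a reserve of $942: the highest bid at or above the reserve wins and pays the larger of the second-highest bid and the reserve.
Sorting bids: 992 (J) > 981 (L) > 976 (H) > 973 (K) > 971 (M) > 968 (I) > …
J has the top bid at or above the reserve ($992).
Second-highest bid $981 exceeds the reserve $942 → payment $981.

J pays $981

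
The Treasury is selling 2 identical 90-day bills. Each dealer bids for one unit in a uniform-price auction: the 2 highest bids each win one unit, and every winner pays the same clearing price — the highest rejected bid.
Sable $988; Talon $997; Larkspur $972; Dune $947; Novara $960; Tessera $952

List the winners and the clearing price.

Talon, Sable; each pays $972

Ordering the bids: 997 (Talon), 988 (Sable), 972 (Larkspur), 960 (Novara), …
The 2 highest are Talon, Sable.
First losing bid is Larkspur's $972, which sets the uniform price.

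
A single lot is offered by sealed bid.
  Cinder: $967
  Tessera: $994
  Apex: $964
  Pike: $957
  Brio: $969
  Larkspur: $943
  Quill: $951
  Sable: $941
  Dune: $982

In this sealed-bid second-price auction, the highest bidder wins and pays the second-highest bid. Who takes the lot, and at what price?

Sealed-bid second-price auction: the highest bidder wins and pays the second-highest bid.
Bids ranked: 994 (Tessera) > 982 (Dune) > 969 (Brio) > 967 (Cinder) > 964 (Apex) > 957 (Pike) > …
Tessera wins with the highest bid; price is set by the runner-up at $982.

Tessera pays $982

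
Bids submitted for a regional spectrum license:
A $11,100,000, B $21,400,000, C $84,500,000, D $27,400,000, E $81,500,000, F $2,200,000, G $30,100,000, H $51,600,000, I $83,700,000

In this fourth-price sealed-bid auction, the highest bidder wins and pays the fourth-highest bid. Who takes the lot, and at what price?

C pays $51,600,000

Bids in order: 84,500,000 (C) > 83,700,000 (I) > 81,500,000 (E) > 51,600,000 (H) > 30,100,000 (G) > 27,400,000 (D) > …
C wins; payment is bid #4 in the ranking = $51,600,000.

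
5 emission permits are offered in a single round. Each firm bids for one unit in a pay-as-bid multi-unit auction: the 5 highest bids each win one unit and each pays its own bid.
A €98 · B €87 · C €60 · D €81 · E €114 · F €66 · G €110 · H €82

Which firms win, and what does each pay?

Ordering the bids: 114 (E), 110 (G), 98 (A), 87 (B), 82 (H), 81 (D), 66 (F), …
Top 5: E, G, A, B, H.
Each winner pays its own bid: E €114, G €110, A €98, B €87, H €82.

E €114, G €110, A €98, B €87, H €82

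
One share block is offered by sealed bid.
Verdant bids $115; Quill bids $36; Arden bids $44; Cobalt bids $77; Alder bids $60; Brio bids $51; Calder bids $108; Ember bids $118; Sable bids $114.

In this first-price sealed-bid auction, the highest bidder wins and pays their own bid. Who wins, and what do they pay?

Ember pays $118

Bids in order: 118 (Ember) > 115 (Verdant) > 114 (Sable) > 108 (Calder) > 77 (Cobalt) > 60 (Alder) > …
Ember is highest → pays own bid, $118.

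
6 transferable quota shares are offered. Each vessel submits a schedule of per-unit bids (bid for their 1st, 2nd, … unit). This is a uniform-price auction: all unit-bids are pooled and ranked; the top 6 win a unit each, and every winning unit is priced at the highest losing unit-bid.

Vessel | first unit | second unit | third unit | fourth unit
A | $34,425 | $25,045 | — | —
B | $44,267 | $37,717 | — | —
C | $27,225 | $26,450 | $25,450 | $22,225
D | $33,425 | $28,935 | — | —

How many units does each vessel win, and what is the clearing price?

Pooled unit-bids ranked (top 6): 44,267 (B-1), 37,717 (B-2), 34,425 (A-1), 33,425 (D-1), 28,935 (D-2), 27,225 (C-1)
The (k+1)-th unit-bid is $26,450.
Allocation: A 1, B 2, C 1, D 2.

A 1, B 2, C 1, D 2; clearing price $26,450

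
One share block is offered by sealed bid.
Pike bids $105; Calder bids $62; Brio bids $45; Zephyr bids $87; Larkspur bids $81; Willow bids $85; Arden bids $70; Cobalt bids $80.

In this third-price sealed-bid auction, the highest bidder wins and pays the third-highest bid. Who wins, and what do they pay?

Third-price sealed-bid auction: the highest bidder wins and pays the third-highest bid.
Bids in order: 105 (Pike) > 87 (Zephyr) > 85 (Willow) > 81 (Larkspur) > 80 (Cobalt) > 70 (Arden) > …
Pike is highest; pays the third-highest bid, $85.

Pike pays $85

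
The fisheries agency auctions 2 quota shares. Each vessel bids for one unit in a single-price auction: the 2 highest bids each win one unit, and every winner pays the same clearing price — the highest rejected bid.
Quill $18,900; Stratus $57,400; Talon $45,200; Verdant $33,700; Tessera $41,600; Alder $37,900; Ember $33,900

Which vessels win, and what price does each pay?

Bids ranked high→low: 57,400 (Stratus), 45,200 (Talon), 41,600 (Tessera), 37,900 (Alder), …
Top 2: Stratus, Talon.
Clearing price = highest rejected bid = $41,600.

Stratus, Talon; each pays $41,600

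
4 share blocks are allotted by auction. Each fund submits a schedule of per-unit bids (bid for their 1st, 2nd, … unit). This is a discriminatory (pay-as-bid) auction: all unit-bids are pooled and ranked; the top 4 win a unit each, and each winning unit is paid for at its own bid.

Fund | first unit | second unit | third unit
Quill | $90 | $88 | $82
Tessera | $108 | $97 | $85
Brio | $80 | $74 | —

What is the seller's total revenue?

Total revenue: $383

All unit-bids, highest first — top 4: 108 (Tessera-1), 97 (Tessera-2), 90 (Quill-1), 88 (Quill-2)
Next rejected bid: $85 (not a price — pay-as-bid).
Each winning unit pays its own bid.
Revenue = 108 + 97 + 90 + 88 = $383.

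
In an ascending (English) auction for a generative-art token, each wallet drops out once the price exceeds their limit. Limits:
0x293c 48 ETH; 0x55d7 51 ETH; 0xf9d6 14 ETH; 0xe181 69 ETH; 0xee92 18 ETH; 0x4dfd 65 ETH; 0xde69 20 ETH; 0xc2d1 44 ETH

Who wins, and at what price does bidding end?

0xe181 wins at 65 ETH

Limits ranked: 69 (0xe181) > 65 (0x4dfd) > 51 (0x55d7) > 48 (0x293c) > 44 (0xc2d1) > 20 (0xde69) > …
Bidding ends when 0x4dfd exits at 65 ETH; 0xe181 takes it.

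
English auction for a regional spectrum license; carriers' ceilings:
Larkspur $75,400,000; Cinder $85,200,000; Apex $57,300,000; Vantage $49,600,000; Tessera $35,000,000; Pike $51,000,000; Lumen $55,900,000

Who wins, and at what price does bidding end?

Cinder wins at $75,400,000

Rule: the price rises until one bidder remains; the winner pays the price at which the last rival dropped out.
Sorting limits: 85,200,000 (Cinder) > 75,400,000 (Larkspur) > 57,300,000 (Apex) > 55,900,000 (Lumen) > 51,000,000 (Pike) > 49,600,000 (Vantage) > …
Bidding ends when Larkspur exits at $75,400,000; Cinder takes it.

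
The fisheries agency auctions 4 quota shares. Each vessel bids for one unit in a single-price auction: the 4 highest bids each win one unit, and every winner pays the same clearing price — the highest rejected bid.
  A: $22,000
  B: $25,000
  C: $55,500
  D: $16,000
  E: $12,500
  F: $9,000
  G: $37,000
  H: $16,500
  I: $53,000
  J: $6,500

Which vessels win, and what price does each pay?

C, I, G, B; each pays $22,000

Bids ranked high→low: 55,500 (C), 53,000 (I), 37,000 (G), 25,000 (B), 22,000 (A), 16,500 (H), …
Winners (4 units): C, I, G, B.
First losing bid is A's $22,000, which sets the uniform price.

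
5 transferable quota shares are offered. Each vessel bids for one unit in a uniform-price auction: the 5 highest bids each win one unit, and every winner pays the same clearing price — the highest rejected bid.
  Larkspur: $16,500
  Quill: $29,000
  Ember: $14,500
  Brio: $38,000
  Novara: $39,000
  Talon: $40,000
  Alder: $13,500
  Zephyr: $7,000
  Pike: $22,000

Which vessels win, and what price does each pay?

Sorting: 40,000 (Talon), 39,000 (Novara), 38,000 (Brio), 29,000 (Quill), 22,000 (Pike), 16,500 (Larkspur), 14,500 (Ember), …
The 5 highest are Talon, Novara, Brio, Quill, Pike.
Highest unsuccessful bid: $16,500 → clearing price.

Talon, Novara, Brio, Quill, Pike; each pays $16,500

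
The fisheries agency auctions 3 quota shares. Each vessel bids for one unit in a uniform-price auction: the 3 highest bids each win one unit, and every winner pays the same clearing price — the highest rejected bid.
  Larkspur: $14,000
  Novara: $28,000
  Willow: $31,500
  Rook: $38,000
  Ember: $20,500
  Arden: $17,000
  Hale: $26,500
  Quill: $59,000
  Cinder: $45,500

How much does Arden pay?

Sorting: 59,000 (Quill), 45,500 (Cinder), 38,000 (Rook), 31,500 (Willow), 28,000 (Novara), …
The 3 highest are Quill, Cinder, Rook.
Clearing price = highest rejected bid = $31,500.
Arden does not win → pays $0.

Arden pays $0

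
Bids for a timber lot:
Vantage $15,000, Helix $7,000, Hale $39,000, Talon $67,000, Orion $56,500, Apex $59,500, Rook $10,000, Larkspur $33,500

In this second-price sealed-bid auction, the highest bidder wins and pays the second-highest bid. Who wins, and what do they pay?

Rule: the highest bidder wins and pays the second-highest bid.
Bids in order: 67,000 (Talon) > 59,500 (Apex) > 56,500 (Orion) > 39,000 (Hale) > 33,500 (Larkspur) > 15,000 (Vantage) > …
Second-price: Talon pays Apex's bid of $59,500.

Talon pays $59,500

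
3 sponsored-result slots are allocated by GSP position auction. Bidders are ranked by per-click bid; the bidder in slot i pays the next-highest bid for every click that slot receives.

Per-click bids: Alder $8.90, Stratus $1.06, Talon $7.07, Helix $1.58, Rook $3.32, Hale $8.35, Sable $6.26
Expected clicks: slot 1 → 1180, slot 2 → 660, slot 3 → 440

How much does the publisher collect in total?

Sorting advertisers: $8.90 (Alder) > $8.35 (Hale) > $7.07 (Talon) > $6.26 (Sable) > …
Slot 1: Alder pays $8.35 × 1180 = $9853.00
Slot 2: Hale pays $7.07 × 660 = $4666.20
Slot 3: Talon pays $6.26 × 440 = $2754.40
Total = $17273.60

Total revenue: $17273.60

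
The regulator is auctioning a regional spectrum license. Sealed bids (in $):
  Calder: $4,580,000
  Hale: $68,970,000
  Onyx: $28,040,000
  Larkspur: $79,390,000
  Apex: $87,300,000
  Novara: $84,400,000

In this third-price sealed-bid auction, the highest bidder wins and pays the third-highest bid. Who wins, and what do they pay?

Third-price sealed-bid auction: the highest bidder wins and pays the third-highest bid.
Bids in order: 87,300,000 (Apex) > 84,400,000 (Novara) > 79,390,000 (Larkspur) > 68,970,000 (Hale) > 28,040,000 (Onyx) > 4,580,000 (Calder)
Apex wins; payment is bid #3 in the ranking = $79,390,000.

Apex pays $79,390,000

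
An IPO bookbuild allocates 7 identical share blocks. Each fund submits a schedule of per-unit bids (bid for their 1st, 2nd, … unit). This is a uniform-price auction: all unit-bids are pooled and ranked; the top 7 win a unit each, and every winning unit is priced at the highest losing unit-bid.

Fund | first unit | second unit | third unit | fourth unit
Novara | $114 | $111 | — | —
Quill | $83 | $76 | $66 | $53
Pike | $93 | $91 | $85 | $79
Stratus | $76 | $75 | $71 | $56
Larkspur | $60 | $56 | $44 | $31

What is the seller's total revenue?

All unit-bids, highest first — top 7: 114 (Novara-1), 111 (Novara-2), 93 (Pike-1), 91 (Pike-2), 85 (Pike-3), 83 (Quill-1), 79 (Pike-4)
The (k+1)-th unit-bid is $76.
Allocation: Novara 2, Pike 4, Quill 1. Every unit priced at $76.
Revenue = 7 × 76 = $532.

Total revenue: $532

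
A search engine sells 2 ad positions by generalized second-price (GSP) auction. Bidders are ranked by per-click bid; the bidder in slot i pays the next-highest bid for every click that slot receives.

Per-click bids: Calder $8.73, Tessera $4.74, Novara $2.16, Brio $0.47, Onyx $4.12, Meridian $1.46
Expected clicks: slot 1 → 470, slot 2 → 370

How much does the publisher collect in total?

Total revenue: $3752.20

Per-click bids in order: $8.73 (Calder) > $4.74 (Tessera) > $4.12 (Onyx) > …
Slot 1: Calder pays $4.74 × 470 = $2227.80
Slot 2: Tessera pays $4.12 × 370 = $1524.40
Total = $3752.20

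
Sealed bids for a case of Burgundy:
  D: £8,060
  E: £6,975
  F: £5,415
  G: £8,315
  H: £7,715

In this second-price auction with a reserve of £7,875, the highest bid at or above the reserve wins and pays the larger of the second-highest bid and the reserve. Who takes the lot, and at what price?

G pays £8,060

Sorting bids: 8,315 (G) > 8,060 (D) > 7,715 (H) > 6,975 (E) > 5,415 (F)
G has the top bid at or above the reserve (£8,315).
max(second-highest £8,060, reserve £7,875) = £8,060; the reserve does not bind.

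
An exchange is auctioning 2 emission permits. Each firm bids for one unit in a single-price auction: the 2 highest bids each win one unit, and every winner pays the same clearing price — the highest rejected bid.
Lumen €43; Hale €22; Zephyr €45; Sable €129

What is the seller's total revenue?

Sorting: 129 (Sable), 45 (Zephyr), 43 (Lumen), 22 (Hale)
Winners (2 units): Sable, Zephyr.
Highest unsuccessful bid: €43 → clearing price.
Total revenue = 2 × €43 = €86.

Total revenue: €86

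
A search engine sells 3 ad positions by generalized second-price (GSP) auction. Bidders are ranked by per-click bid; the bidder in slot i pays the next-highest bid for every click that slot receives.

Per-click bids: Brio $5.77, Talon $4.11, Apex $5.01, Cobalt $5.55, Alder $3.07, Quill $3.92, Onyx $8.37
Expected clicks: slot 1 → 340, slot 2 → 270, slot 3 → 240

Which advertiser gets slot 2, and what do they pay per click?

Ranked by bid: $8.37 (Onyx) > $5.77 (Brio) > $5.55 (Cobalt) > $5.01 (Apex) > …
Slot 2 goes to the second-ranked bidder, Brio, who pays the next bid down: $5.55/click.

Brio; $5.55 per click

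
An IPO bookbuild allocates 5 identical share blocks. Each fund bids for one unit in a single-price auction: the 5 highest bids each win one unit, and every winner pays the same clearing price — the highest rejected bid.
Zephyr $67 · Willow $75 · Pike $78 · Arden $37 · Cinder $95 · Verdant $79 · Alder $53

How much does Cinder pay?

Ordering the bids: 95 (Cinder), 79 (Verdant), 78 (Pike), 75 (Willow), 67 (Zephyr), 53 (Alder), 37 (Arden)
The 5 highest are Cinder, Verdant, Pike, Willow, Zephyr.
Highest unsuccessful bid: $53 → clearing price.
Cinder wins → pays $53.

Cinder pays $53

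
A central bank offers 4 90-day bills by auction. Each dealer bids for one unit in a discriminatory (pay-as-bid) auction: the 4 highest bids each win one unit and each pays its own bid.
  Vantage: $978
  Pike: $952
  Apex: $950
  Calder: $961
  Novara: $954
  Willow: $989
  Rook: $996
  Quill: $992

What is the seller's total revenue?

Ordering the bids: 996 (Rook), 992 (Quill), 989 (Willow), 978 (Vantage), 961 (Calder), 954 (Novara), …
Top 4: Rook, Quill, Willow, Vantage.
Total revenue = 996 + 992 + 989 + 978 = $3,955.

Total revenue: $3,955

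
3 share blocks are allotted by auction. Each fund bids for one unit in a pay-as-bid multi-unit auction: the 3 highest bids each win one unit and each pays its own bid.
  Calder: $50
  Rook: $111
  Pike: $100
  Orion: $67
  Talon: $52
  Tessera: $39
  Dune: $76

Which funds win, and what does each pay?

Bids ranked high→low: 111 (Rook), 100 (Pike), 76 (Dune), 67 (Orion), 52 (Talon), …
Winners (3 units): Rook, Pike, Dune.
Each winner pays its own bid: Rook $111, Pike $100, Dune $76.

Rook $111, Pike $100, Dune $76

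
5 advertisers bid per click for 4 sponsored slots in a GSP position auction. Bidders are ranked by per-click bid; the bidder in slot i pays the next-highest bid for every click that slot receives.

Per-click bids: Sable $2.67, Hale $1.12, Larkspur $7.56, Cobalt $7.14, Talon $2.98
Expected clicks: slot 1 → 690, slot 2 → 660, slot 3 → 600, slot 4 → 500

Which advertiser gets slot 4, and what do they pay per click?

Sorting advertisers: $7.56 (Larkspur) > $7.14 (Cobalt) > $2.98 (Talon) > $2.67 (Sable) > $1.12 (Hale)
Slot 4 goes to the fourth-ranked bidder, Sable, who pays the next bid down: $1.12/click.

Sable; $1.12 per click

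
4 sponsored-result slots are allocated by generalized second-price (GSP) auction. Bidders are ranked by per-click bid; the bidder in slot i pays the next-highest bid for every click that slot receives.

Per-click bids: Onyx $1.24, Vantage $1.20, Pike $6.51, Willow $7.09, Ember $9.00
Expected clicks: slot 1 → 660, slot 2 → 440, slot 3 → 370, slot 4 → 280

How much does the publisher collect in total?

Total revenue: $8338.60

Sorting advertisers: $9.00 (Ember) > $7.09 (Willow) > $6.51 (Pike) > $1.24 (Onyx) > $1.20 (Vantage)
Slot 1: Ember pays $7.09 × 660 = $4679.40
Slot 2: Willow pays $6.51 × 440 = $2864.40
Slot 3: Pike pays $1.24 × 370 = $458.80
Slot 4: Onyx pays $1.20 × 280 = $336.00
Total = $8338.60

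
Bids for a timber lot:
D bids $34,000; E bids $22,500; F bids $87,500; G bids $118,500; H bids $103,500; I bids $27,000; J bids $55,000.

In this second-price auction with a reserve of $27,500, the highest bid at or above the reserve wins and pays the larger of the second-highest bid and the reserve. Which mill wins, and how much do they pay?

Rule: the highest bid at or above the reserve wins and pays the larger of the second-highest bid and the reserve.
Sorting bids: 118,500 (G) > 103,500 (H) > 87,500 (F) > 55,000 (J) > 34,000 (D) > 27,000 (I) > …
G has the top bid at or above the reserve ($118,500).
max(second-highest $103,500, reserve $27,500) = $103,500; the reserve does not bind.

G pays $103,500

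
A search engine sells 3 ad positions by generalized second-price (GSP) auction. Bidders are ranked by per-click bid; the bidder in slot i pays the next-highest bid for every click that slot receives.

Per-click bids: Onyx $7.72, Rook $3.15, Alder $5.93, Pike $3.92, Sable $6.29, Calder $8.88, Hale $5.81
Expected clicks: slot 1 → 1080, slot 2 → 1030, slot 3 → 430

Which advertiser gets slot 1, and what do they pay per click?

Calder; $7.72 per click

Per-click bids in order: $8.88 (Calder) > $7.72 (Onyx) > $6.29 (Sable) > $5.93 (Alder) > …
Slot 1 goes to the first-ranked bidder, Calder, who pays the next bid down: $7.72/click.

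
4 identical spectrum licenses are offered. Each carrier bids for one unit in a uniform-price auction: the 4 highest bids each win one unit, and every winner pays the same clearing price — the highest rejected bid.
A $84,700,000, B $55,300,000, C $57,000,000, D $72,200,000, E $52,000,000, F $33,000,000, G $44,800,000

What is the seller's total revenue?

Ordering the bids: 84,700,000 (A), 72,200,000 (D), 57,000,000 (C), 55,300,000 (B), 52,000,000 (E), 44,800,000 (G), …
The 4 highest are A, D, C, B.
Highest unsuccessful bid: $52,000,000 → clearing price.
Total revenue = 4 × $52,000,000 = $208,000,000.

Total revenue: $208,000,000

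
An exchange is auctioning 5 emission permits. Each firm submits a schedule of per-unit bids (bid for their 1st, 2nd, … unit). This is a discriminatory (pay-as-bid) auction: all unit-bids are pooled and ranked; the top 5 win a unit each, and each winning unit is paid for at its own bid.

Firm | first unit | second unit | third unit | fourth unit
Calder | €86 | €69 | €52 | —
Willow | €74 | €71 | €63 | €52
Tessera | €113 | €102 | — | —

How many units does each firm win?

Pooled unit-bids ranked (top 5): 113 (Tessera-1), 102 (Tessera-2), 86 (Calder-1), 74 (Willow-1), 71 (Willow-2)
Next rejected bid: €69 (not a price — pay-as-bid).
Allocation: Calder 1, Tessera 2, Willow 2.

Calder 1, Tessera 2, Willow 2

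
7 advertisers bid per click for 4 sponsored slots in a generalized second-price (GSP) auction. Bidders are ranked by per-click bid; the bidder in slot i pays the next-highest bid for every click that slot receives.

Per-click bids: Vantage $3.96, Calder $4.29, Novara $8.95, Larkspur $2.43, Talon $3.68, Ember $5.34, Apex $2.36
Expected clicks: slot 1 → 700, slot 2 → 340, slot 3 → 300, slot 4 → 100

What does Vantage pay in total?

Vantage pays $368.00

Sorting advertisers: $8.95 (Novara) > $5.34 (Ember) > $4.29 (Calder) > $3.96 (Vantage) > $3.68 (Talon) > …
Vantage holds slot 4 → pays next bid $3.68 × 100 clicks = $368.00.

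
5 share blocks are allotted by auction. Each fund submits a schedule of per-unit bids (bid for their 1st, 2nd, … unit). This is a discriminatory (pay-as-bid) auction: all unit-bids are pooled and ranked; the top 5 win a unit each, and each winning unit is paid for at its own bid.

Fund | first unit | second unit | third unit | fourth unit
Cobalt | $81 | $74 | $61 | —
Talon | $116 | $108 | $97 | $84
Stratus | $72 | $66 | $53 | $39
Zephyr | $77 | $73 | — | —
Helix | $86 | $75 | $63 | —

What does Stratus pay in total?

Merging the schedules and taking the best 5: 116 (Talon-1), 108 (Talon-2), 97 (Talon-3), 86 (Helix-1), 84 (Talon-4)
Next rejected bid: $81 (not a price — pay-as-bid).
Stratus wins no units.

Stratus pays $0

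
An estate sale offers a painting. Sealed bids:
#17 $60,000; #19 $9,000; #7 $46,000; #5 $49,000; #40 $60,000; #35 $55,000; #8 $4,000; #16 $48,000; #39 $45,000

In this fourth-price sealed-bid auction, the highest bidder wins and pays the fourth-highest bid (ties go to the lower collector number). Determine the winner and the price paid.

Sorting bids: 60,000 (#17) > 60,000 (#40) > 55,000 (#35) > 49,000 (#5) > 48,000 (#16) > 46,000 (#7) > …
#17 and #40 tie at $60,000; tie-break gives it to #17.
#17 is highest; pays the fourth-highest bid, $49,000.

#17 pays $49,000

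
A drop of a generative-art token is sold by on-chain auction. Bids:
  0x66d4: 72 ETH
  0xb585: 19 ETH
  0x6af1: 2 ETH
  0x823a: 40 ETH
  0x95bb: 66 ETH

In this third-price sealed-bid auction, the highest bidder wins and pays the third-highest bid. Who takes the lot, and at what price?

Sorting bids: 72 (0x66d4) > 66 (0x95bb) > 40 (0x823a) > 19 (0xb585) > 2 (0x6af1)
0x66d4 is highest; pays the third-highest bid, 40 ETH.

0x66d4 pays 40 ETH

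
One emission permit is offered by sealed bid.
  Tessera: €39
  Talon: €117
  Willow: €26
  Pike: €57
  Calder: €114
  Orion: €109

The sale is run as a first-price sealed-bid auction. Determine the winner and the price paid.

Bids ranked: 117 (Talon) > 114 (Calder) > 109 (Orion) > 57 (Pike) > 39 (Tessera) > 26 (Willow)
First-price: Talon pays what they bid, €117.

Talon pays €117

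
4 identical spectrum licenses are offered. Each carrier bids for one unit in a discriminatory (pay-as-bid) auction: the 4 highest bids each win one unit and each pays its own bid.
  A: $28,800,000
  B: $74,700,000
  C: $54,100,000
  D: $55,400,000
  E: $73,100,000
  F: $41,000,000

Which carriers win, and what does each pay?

B $74,700,000, E $73,100,000, D $55,400,000, C $54,100,000

Ordering the bids: 74,700,000 (B), 73,100,000 (E), 55,400,000 (D), 54,100,000 (C), 41,000,000 (F), 28,800,000 (A)
Top 4: B, E, D, C.
Each winner pays its own bid: B $74,700,000, E $73,100,000, D $55,400,000, C $54,100,000.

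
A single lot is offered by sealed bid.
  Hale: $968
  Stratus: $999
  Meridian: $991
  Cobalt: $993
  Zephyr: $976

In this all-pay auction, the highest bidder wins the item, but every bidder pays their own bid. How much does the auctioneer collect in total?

Sorting bids: 999 (Stratus) > 993 (Cobalt) > 991 (Meridian) > 976 (Zephyr) > 968 (Hale)
Every bidder forfeits their bid regardless of winning.
Revenue = 968 + 999 + 991 + 993 + 976 = $4,927.

Total revenue: $4,927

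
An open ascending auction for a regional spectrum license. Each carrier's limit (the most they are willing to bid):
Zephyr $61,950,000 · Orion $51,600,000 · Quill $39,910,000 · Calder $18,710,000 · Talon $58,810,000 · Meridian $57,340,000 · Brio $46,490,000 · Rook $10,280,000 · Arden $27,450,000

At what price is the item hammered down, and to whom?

Zephyr wins at $58,810,000

Sorting limits: 61,950,000 (Zephyr) > 58,810,000 (Talon) > 57,340,000 (Meridian) > 51,600,000 (Orion) > 46,490,000 (Brio) > 39,910,000 (Quill) > …
Once the price passes $58,810,000, only Zephyr is left; the hammer falls at Talon's limit of $58,810,000.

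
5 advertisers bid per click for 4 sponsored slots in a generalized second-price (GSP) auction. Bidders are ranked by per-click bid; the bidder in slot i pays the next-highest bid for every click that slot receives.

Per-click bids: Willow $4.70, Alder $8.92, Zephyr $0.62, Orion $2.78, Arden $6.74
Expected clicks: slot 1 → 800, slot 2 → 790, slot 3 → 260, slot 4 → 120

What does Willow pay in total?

Ranked by bid: $8.92 (Alder) > $6.74 (Arden) > $4.70 (Willow) > $2.78 (Orion) > $0.62 (Zephyr)
Willow holds slot 3 → pays next bid $2.78 × 260 clicks = $722.80.

Willow pays $722.80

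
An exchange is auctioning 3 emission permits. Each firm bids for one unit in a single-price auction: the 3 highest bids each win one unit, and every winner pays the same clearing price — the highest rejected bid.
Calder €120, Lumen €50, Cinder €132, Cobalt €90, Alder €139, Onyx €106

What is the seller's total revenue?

Sorting: 139 (Alder), 132 (Cinder), 120 (Calder), 106 (Onyx), 90 (Cobalt), …
Winners (3 units): Alder, Cinder, Calder.
Highest unsuccessful bid: €106 → clearing price.
Total revenue = 3 × €106 = €318.

Total revenue: €318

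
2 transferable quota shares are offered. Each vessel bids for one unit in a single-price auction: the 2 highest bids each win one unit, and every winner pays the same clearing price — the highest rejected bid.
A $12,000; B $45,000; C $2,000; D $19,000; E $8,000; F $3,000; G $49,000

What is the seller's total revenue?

Total revenue: $38,000

Ordering the bids: 49,000 (G), 45,000 (B), 19,000 (D), 12,000 (A), …
Top 2: G, B.
Highest unsuccessful bid: $19,000 → clearing price.
Total revenue = 2 × $19,000 = $38,000.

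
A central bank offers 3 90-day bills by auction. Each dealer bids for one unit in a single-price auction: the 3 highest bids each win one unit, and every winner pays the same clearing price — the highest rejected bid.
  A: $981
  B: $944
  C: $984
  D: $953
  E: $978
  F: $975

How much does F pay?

Ordering the bids: 984 (C), 981 (A), 978 (E), 975 (F), 953 (D), …
Top 3: C, A, E.
Clearing price = highest rejected bid = $975.
F does not win → pays $0.

F pays $0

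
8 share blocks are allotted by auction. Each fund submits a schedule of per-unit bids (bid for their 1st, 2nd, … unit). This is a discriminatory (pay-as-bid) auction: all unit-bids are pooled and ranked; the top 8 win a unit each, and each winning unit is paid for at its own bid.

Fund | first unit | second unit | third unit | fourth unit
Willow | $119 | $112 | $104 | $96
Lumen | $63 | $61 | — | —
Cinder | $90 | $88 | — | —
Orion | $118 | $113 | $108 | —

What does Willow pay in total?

Willow pays $431

Pooled unit-bids ranked (top 8): 119 (Willow-1), 118 (Orion-1), 113 (Orion-2), 112 (Willow-2), 108 (Orion-3), 104 (Willow-3), 96 (Willow-4), 90 (Cinder-1)
Next rejected bid: $88 (not a price — pay-as-bid).
Willow's winning unit-bids: 119 + 112 + 104 + 96 = $431.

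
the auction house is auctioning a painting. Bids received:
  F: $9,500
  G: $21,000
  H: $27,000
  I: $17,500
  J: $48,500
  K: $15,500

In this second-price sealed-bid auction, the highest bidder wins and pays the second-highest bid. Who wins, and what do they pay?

J pays $27,000

Rule: the highest bidder wins and pays the second-highest bid.
Bids ranked: 48,500 (J) > 27,000 (H) > 21,000 (G) > 17,500 (I) > 15,500 (K) > 9,500 (F)
J wins with the highest bid; price is set by the runner-up at $27,000.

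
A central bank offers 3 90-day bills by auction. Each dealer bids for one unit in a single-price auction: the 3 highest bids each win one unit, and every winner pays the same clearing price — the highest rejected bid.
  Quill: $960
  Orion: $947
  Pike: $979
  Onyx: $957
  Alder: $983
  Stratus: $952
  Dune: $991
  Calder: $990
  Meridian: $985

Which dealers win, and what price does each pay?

Ordering the bids: 991 (Dune), 990 (Calder), 985 (Meridian), 983 (Alder), 979 (Pike), …
Top 3: Dune, Calder, Meridian.
Clearing price = highest rejected bid = $983.

Dune, Calder, Meridian; each pays $983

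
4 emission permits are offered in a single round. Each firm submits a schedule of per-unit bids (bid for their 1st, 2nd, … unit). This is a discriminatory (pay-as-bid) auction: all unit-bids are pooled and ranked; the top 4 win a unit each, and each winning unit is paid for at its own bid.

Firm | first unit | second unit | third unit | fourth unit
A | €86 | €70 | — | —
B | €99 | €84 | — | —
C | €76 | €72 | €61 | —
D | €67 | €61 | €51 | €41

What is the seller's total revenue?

Merging the schedules and taking the best 4: 99 (B-1), 86 (A-1), 84 (B-2), 76 (C-1)
Next rejected bid: €72 (not a price — pay-as-bid).
Each winning unit pays its own bid.
Revenue = 99 + 86 + 84 + 76 = €345.

Total revenue: €345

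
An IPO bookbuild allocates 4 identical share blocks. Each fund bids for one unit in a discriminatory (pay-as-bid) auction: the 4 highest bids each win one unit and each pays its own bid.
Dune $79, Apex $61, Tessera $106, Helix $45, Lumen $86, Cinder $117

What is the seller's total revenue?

Total revenue: $388

Sorting: 117 (Cinder), 106 (Tessera), 86 (Lumen), 79 (Dune), 61 (Apex), 45 (Helix)
Winners (4 units): Cinder, Tessera, Lumen, Dune.
Total revenue = 117 + 106 + 86 + 79 = $388.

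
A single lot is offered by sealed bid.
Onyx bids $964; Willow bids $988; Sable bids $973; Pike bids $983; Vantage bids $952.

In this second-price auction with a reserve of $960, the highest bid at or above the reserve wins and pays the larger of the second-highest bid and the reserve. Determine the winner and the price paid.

Sorting bids: 988 (Willow) > 983 (Pike) > 973 (Sable) > 964 (Onyx) > 952 (Vantage)
Highest eligible bid: Willow at $988.
max(second-highest $983, reserve $960) = $983; the reserve does not bind.

Willow pays $983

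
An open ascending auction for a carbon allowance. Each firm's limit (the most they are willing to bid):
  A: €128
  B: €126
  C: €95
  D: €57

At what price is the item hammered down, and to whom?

Limits ranked: 128 (A) > 126 (B) > 95 (C) > 57 (D)
Once the price passes €126, only A is left; the hammer falls at B's limit of €126.

A wins at €126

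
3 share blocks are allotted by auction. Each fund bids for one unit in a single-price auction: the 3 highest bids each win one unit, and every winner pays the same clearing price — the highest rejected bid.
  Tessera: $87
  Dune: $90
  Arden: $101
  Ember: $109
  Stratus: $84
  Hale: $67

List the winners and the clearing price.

Bids ranked high→low: 109 (Ember), 101 (Arden), 90 (Dune), 87 (Tessera), 84 (Stratus), …
Winners (3 units): Ember, Arden, Dune.
First losing bid is Tessera's $87, which sets the uniform price.

Ember, Arden, Dune; each pays $87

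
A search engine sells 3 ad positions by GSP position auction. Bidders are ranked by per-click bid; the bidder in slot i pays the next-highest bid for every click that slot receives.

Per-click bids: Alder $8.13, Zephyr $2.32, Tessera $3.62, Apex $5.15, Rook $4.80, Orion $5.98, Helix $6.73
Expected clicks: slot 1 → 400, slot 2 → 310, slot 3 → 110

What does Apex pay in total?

Apex pays $0.00

Ranked by bid: $8.13 (Alder) > $6.73 (Helix) > $5.98 (Orion) > $5.15 (Apex) > …
Apex ranks below slot 3 → no slot, pays nothing.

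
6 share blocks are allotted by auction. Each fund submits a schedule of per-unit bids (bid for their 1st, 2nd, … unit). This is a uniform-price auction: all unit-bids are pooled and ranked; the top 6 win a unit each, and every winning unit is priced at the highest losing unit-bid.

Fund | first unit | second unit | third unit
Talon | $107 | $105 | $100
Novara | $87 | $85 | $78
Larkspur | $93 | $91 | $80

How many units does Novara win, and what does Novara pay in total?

Pooled unit-bids ranked (top 6): 107 (Talon-1), 105 (Talon-2), 100 (Talon-3), 93 (Larkspur-1), 91 (Larkspur-2), 87 (Novara-1)
Highest rejected unit-bid = $85.
Novara wins 1 unit(s) at $85 each.

Novara: 1 unit, pays $85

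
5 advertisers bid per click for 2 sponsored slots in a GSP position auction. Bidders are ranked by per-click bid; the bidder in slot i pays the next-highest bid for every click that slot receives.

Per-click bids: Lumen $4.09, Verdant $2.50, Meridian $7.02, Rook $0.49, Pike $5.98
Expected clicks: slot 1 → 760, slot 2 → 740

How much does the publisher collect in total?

Total revenue: $7571.40

Ranked by bid: $7.02 (Meridian) > $5.98 (Pike) > $4.09 (Lumen) > …
Slot 1: Meridian pays $5.98 × 760 = $4544.80
Slot 2: Pike pays $4.09 × 740 = $3026.60
Total = $7571.40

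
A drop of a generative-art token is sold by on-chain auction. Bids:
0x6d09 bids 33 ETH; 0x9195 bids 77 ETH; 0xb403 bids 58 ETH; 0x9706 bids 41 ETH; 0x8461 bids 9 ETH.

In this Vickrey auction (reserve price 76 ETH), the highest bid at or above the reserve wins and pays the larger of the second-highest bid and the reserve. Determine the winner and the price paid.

0x9195 pays 76 ETH

Rule: the highest bid at or above the reserve wins and pays the larger of the second-highest bid and the reserve.
Sorting bids: 77 (0x9195) > 58 (0xb403) > 41 (0x9706) > 33 (0x6d09) > 9 (0x8461)
Highest eligible bid: 0x9195 at 77 ETH.
max(second-highest 58 ETH, reserve 76 ETH) = 76 ETH.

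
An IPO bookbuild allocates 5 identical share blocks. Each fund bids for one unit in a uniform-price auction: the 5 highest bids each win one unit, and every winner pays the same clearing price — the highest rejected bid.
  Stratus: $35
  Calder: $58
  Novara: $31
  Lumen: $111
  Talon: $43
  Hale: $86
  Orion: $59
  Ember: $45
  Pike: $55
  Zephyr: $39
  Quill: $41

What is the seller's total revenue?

Bids ranked high→low: 111 (Lumen), 86 (Hale), 59 (Orion), 58 (Calder), 55 (Pike), 45 (Ember), 43 (Talon), …
Winners (5 units): Lumen, Hale, Orion, Calder, Pike.
Clearing price = highest rejected bid = $45.
Total revenue = 5 × $45 = $225.

Total revenue: $225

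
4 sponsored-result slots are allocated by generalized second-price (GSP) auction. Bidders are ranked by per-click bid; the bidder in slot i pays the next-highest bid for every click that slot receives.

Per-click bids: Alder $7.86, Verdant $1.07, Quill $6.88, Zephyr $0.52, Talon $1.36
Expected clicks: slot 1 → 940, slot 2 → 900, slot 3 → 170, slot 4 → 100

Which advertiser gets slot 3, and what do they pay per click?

Ranked by bid: $7.86 (Alder) > $6.88 (Quill) > $1.36 (Talon) > $1.07 (Verdant) > $0.52 (Zephyr)
Slot 3 goes to the third-ranked bidder, Talon, who pays the next bid down: $1.07/click.

Talon; $1.07 per click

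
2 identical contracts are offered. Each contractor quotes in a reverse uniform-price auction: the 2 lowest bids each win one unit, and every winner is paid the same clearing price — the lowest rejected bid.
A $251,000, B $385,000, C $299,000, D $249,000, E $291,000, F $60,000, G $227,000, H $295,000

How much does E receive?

Bids ranked low→high: 60,000 (F), 227,000 (G), 249,000 (D), 251,000 (A), …
Lowest 2: F, G.
First losing bid is D's $249,000, which sets the uniform price.
E does not win → is paid $0.

E is paid $0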